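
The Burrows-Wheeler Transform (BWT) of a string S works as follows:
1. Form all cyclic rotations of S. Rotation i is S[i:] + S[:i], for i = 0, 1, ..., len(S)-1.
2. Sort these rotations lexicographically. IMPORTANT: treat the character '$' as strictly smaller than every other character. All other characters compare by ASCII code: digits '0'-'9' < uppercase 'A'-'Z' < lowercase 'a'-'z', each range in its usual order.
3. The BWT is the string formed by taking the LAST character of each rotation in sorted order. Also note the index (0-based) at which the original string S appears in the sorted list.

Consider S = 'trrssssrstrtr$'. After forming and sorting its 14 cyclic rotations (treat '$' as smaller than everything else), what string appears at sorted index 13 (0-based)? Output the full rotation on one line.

All 14 rotations (rotation i = S[i:]+S[:i]):
  rot[0] = trrssssrstrtr$
  rot[1] = rrssssrstrtr$t
  rot[2] = rssssrstrtr$tr
  rot[3] = ssssrstrtr$trr
  rot[4] = sssrstrtr$trrs
  rot[5] = ssrstrtr$trrss
  rot[6] = srstrtr$trrsss
  rot[7] = rstrtr$trrssss
  rot[8] = strtr$trrssssr
  rot[9] = trtr$trrssssrs
  rot[10] = rtr$trrssssrst
  rot[11] = tr$trrssssrstr
  rot[12] = r$trrssssrstrt
  rot[13] = $trrssssrstrtr
Sorted (with $ < everything):
  sorted[0] = $trrssssrstrtr
  sorted[1] = r$trrssssrstrt
  sorted[2] = rrssssrstrtr$t
  sorted[3] = rssssrstrtr$tr
  sorted[4] = rstrtr$trrssss
  sorted[5] = rtr$trrssssrst
  sorted[6] = srstrtr$trrsss
  sorted[7] = ssrstrtr$trrss
  sorted[8] = sssrstrtr$trrs
  sorted[9] = ssssrstrtr$trr
  sorted[10] = strtr$trrssssr
  sorted[11] = tr$trrssssrstr
  sorted[12] = trrssssrstrtr$
  sorted[13] = trtr$trrssssrs
sorted[13] = trtr$trrssssrs

Answer: trtr$trrssssrs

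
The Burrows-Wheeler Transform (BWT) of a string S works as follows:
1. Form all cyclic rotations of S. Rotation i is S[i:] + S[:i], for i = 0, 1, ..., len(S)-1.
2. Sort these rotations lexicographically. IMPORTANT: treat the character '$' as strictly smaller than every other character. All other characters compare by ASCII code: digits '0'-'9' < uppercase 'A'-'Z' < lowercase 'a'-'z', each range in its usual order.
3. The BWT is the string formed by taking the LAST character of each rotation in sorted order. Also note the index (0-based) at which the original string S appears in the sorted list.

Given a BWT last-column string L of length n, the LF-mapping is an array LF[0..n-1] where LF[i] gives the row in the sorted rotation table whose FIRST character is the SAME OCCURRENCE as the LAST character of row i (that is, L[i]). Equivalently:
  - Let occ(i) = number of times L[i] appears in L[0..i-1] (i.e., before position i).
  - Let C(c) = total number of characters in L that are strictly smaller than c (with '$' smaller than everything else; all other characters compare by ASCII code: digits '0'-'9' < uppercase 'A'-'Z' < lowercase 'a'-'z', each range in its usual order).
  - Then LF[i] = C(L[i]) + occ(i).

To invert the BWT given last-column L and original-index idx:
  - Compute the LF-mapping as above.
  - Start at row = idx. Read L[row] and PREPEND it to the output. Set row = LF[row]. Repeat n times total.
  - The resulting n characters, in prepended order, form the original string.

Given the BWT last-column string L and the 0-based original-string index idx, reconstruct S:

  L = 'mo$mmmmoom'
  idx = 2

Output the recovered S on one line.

Answer: mmmmmooom$

Derivation:
LF mapping: 1 7 0 2 3 4 5 8 9 6
Walk LF starting at row 2, prepending L[row]:
  step 1: row=2, L[2]='$', prepend. Next row=LF[2]=0
  step 2: row=0, L[0]='m', prepend. Next row=LF[0]=1
  step 3: row=1, L[1]='o', prepend. Next row=LF[1]=7
  step 4: row=7, L[7]='o', prepend. Next row=LF[7]=8
  step 5: row=8, L[8]='o', prepend. Next row=LF[8]=9
  step 6: row=9, L[9]='m', prepend. Next row=LF[9]=6
  step 7: row=6, L[6]='m', prepend. Next row=LF[6]=5
  step 8: row=5, L[5]='m', prepend. Next row=LF[5]=4
  step 9: row=4, L[4]='m', prepend. Next row=LF[4]=3
  step 10: row=3, L[3]='m', prepend. Next row=LF[3]=2
Reversed output: mmmmmooom$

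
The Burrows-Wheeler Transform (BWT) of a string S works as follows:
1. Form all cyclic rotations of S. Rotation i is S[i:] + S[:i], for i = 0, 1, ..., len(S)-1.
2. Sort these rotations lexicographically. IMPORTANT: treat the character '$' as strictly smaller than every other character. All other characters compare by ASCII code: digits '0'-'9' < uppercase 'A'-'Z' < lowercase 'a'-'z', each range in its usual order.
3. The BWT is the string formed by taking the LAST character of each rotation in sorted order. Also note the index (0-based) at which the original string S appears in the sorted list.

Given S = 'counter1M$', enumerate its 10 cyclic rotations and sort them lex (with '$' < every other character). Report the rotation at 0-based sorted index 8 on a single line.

Answer: ter1M$coun

Derivation:
All 10 rotations (rotation i = S[i:]+S[:i]):
  rot[0] = counter1M$
  rot[1] = ounter1M$c
  rot[2] = unter1M$co
  rot[3] = nter1M$cou
  rot[4] = ter1M$coun
  rot[5] = er1M$count
  rot[6] = r1M$counte
  rot[7] = 1M$counter
  rot[8] = M$counter1
  rot[9] = $counter1M
Sorted (with $ < everything):
  sorted[0] = $counter1M
  sorted[1] = 1M$counter
  sorted[2] = M$counter1
  sorted[3] = counter1M$
  sorted[4] = er1M$count
  sorted[5] = nter1M$cou
  sorted[6] = ounter1M$c
  sorted[7] = r1M$counte
  sorted[8] = ter1M$coun
  sorted[9] = unter1M$co
sorted[8] = ter1M$coun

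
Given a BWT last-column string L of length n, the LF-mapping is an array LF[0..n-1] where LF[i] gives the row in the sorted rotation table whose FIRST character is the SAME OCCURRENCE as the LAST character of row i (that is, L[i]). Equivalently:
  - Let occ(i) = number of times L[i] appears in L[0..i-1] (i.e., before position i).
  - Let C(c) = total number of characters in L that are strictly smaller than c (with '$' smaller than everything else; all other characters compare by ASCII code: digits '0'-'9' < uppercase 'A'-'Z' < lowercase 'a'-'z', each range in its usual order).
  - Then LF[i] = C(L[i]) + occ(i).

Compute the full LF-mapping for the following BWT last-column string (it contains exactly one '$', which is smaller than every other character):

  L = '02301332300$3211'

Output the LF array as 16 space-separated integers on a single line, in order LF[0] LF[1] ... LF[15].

Answer: 1 8 11 2 5 12 13 9 14 3 4 0 15 10 6 7

Derivation:
Char counts: '$':1, '0':4, '1':3, '2':3, '3':5
C (first-col start): C('$')=0, C('0')=1, C('1')=5, C('2')=8, C('3')=11
L[0]='0': occ=0, LF[0]=C('0')+0=1+0=1
L[1]='2': occ=0, LF[1]=C('2')+0=8+0=8
L[2]='3': occ=0, LF[2]=C('3')+0=11+0=11
L[3]='0': occ=1, LF[3]=C('0')+1=1+1=2
L[4]='1': occ=0, LF[4]=C('1')+0=5+0=5
L[5]='3': occ=1, LF[5]=C('3')+1=11+1=12
L[6]='3': occ=2, LF[6]=C('3')+2=11+2=13
L[7]='2': occ=1, LF[7]=C('2')+1=8+1=9
L[8]='3': occ=3, LF[8]=C('3')+3=11+3=14
L[9]='0': occ=2, LF[9]=C('0')+2=1+2=3
L[10]='0': occ=3, LF[10]=C('0')+3=1+3=4
L[11]='$': occ=0, LF[11]=C('$')+0=0+0=0
L[12]='3': occ=4, LF[12]=C('3')+4=11+4=15
L[13]='2': occ=2, LF[13]=C('2')+2=8+2=10
L[14]='1': occ=1, LF[14]=C('1')+1=5+1=6
L[15]='1': occ=2, LF[15]=C('1')+2=5+2=7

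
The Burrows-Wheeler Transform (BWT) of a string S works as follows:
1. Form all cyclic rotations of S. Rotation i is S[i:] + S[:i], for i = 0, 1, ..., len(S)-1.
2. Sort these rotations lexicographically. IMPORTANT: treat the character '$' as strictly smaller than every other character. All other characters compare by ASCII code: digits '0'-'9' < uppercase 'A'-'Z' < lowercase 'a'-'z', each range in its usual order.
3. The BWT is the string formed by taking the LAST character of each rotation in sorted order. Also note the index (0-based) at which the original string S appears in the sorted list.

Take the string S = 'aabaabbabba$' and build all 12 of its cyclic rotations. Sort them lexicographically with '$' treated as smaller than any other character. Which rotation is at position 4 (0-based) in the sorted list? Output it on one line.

Answer: abaabbabba$a

Derivation:
All 12 rotations (rotation i = S[i:]+S[:i]):
  rot[0] = aabaabbabba$
  rot[1] = abaabbabba$a
  rot[2] = baabbabba$aa
  rot[3] = aabbabba$aab
  rot[4] = abbabba$aaba
  rot[5] = bbabba$aabaa
  rot[6] = babba$aabaab
  rot[7] = abba$aabaabb
  rot[8] = bba$aabaabba
  rot[9] = ba$aabaabbab
  rot[10] = a$aabaabbabb
  rot[11] = $aabaabbabba
Sorted (with $ < everything):
  sorted[0] = $aabaabbabba
  sorted[1] = a$aabaabbabb
  sorted[2] = aabaabbabba$
  sorted[3] = aabbabba$aab
  sorted[4] = abaabbabba$a
  sorted[5] = abba$aabaabb
  sorted[6] = abbabba$aaba
  sorted[7] = ba$aabaabbab
  sorted[8] = baabbabba$aa
  sorted[9] = babba$aabaab
  sorted[10] = bba$aabaabba
  sorted[11] = bbabba$aabaa
sorted[4] = abaabbabba$a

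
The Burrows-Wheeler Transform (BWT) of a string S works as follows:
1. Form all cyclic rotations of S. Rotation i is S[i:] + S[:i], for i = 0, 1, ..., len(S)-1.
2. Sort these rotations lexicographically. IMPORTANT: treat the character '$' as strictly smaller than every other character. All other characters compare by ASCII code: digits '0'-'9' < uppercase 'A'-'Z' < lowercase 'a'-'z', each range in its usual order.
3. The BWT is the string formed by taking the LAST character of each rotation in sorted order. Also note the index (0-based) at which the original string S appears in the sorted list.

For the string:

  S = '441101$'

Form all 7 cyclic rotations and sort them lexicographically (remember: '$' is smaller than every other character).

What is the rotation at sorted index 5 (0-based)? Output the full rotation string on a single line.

Answer: 41101$4

Derivation:
All 7 rotations (rotation i = S[i:]+S[:i]):
  rot[0] = 441101$
  rot[1] = 41101$4
  rot[2] = 1101$44
  rot[3] = 101$441
  rot[4] = 01$4411
  rot[5] = 1$44110
  rot[6] = $441101
Sorted (with $ < everything):
  sorted[0] = $441101
  sorted[1] = 01$4411
  sorted[2] = 1$44110
  sorted[3] = 101$441
  sorted[4] = 1101$44
  sorted[5] = 41101$4
  sorted[6] = 441101$
sorted[5] = 41101$4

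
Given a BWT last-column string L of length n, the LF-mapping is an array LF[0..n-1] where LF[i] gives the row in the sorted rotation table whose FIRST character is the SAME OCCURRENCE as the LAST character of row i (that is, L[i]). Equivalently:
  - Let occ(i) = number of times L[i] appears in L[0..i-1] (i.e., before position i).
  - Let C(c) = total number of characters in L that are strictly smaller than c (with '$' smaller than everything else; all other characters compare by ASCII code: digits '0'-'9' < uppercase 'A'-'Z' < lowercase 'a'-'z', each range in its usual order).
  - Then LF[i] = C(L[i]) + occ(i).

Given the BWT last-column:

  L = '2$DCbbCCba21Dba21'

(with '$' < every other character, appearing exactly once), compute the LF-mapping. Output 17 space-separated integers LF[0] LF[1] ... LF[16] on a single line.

Char counts: '$':1, '1':2, '2':3, 'C':3, 'D':2, 'a':2, 'b':4
C (first-col start): C('$')=0, C('1')=1, C('2')=3, C('C')=6, C('D')=9, C('a')=11, C('b')=13
L[0]='2': occ=0, LF[0]=C('2')+0=3+0=3
L[1]='$': occ=0, LF[1]=C('$')+0=0+0=0
L[2]='D': occ=0, LF[2]=C('D')+0=9+0=9
L[3]='C': occ=0, LF[3]=C('C')+0=6+0=6
L[4]='b': occ=0, LF[4]=C('b')+0=13+0=13
L[5]='b': occ=1, LF[5]=C('b')+1=13+1=14
L[6]='C': occ=1, LF[6]=C('C')+1=6+1=7
L[7]='C': occ=2, LF[7]=C('C')+2=6+2=8
L[8]='b': occ=2, LF[8]=C('b')+2=13+2=15
L[9]='a': occ=0, LF[9]=C('a')+0=11+0=11
L[10]='2': occ=1, LF[10]=C('2')+1=3+1=4
L[11]='1': occ=0, LF[11]=C('1')+0=1+0=1
L[12]='D': occ=1, LF[12]=C('D')+1=9+1=10
L[13]='b': occ=3, LF[13]=C('b')+3=13+3=16
L[14]='a': occ=1, LF[14]=C('a')+1=11+1=12
L[15]='2': occ=2, LF[15]=C('2')+2=3+2=5
L[16]='1': occ=1, LF[16]=C('1')+1=1+1=2

Answer: 3 0 9 6 13 14 7 8 15 11 4 1 10 16 12 5 2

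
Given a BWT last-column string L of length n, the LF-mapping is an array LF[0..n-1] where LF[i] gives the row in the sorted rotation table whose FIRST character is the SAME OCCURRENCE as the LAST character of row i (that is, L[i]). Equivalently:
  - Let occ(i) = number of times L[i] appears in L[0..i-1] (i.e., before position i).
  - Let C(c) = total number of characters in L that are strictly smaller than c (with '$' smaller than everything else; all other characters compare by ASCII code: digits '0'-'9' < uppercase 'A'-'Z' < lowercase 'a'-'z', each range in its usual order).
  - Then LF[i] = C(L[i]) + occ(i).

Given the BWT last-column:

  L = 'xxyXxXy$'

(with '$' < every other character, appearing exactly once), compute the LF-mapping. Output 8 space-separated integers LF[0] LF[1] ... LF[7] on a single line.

Char counts: '$':1, 'X':2, 'x':3, 'y':2
C (first-col start): C('$')=0, C('X')=1, C('x')=3, C('y')=6
L[0]='x': occ=0, LF[0]=C('x')+0=3+0=3
L[1]='x': occ=1, LF[1]=C('x')+1=3+1=4
L[2]='y': occ=0, LF[2]=C('y')+0=6+0=6
L[3]='X': occ=0, LF[3]=C('X')+0=1+0=1
L[4]='x': occ=2, LF[4]=C('x')+2=3+2=5
L[5]='X': occ=1, LF[5]=C('X')+1=1+1=2
L[6]='y': occ=1, LF[6]=C('y')+1=6+1=7
L[7]='$': occ=0, LF[7]=C('$')+0=0+0=0

Answer: 3 4 6 1 5 2 7 0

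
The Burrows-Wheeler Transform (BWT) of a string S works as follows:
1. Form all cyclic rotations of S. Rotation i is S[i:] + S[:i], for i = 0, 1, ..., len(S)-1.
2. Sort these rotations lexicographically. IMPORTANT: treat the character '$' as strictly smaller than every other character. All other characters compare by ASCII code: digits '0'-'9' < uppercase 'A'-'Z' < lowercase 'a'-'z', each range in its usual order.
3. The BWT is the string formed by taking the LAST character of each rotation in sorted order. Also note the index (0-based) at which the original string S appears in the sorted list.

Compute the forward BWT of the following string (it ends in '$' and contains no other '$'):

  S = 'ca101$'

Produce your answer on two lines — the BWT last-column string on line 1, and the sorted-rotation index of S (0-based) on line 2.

Answer: 110ac$
5

Derivation:
All 6 rotations (rotation i = S[i:]+S[:i]):
  rot[0] = ca101$
  rot[1] = a101$c
  rot[2] = 101$ca
  rot[3] = 01$ca1
  rot[4] = 1$ca10
  rot[5] = $ca101
Sorted (with $ < everything):
  sorted[0] = $ca101  (last char: '1')
  sorted[1] = 01$ca1  (last char: '1')
  sorted[2] = 1$ca10  (last char: '0')
  sorted[3] = 101$ca  (last char: 'a')
  sorted[4] = a101$c  (last char: 'c')
  sorted[5] = ca101$  (last char: '$')
Last column: 110ac$
Original string S is at sorted index 5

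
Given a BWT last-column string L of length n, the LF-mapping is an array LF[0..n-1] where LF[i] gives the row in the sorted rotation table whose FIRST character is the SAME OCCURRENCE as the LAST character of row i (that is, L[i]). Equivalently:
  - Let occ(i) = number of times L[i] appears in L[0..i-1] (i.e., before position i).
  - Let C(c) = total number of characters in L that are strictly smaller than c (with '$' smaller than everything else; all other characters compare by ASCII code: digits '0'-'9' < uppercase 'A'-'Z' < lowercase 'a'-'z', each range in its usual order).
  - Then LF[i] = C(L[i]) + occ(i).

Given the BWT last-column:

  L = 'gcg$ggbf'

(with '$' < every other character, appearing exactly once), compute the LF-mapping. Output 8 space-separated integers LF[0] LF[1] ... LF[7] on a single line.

Answer: 4 2 5 0 6 7 1 3

Derivation:
Char counts: '$':1, 'b':1, 'c':1, 'f':1, 'g':4
C (first-col start): C('$')=0, C('b')=1, C('c')=2, C('f')=3, C('g')=4
L[0]='g': occ=0, LF[0]=C('g')+0=4+0=4
L[1]='c': occ=0, LF[1]=C('c')+0=2+0=2
L[2]='g': occ=1, LF[2]=C('g')+1=4+1=5
L[3]='$': occ=0, LF[3]=C('$')+0=0+0=0
L[4]='g': occ=2, LF[4]=C('g')+2=4+2=6
L[5]='g': occ=3, LF[5]=C('g')+3=4+3=7
L[6]='b': occ=0, LF[6]=C('b')+0=1+0=1
L[7]='f': occ=0, LF[7]=C('f')+0=3+0=3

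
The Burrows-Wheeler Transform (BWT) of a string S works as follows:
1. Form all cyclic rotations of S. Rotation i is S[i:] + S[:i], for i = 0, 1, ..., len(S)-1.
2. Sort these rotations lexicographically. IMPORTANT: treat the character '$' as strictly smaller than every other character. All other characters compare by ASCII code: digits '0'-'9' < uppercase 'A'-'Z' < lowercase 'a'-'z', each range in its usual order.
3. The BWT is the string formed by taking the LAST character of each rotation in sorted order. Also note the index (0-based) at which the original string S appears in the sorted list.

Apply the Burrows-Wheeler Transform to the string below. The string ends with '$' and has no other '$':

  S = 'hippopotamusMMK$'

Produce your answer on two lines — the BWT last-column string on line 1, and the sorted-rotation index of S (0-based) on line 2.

All 16 rotations (rotation i = S[i:]+S[:i]):
  rot[0] = hippopotamusMMK$
  rot[1] = ippopotamusMMK$h
  rot[2] = ppopotamusMMK$hi
  rot[3] = popotamusMMK$hip
  rot[4] = opotamusMMK$hipp
  rot[5] = potamusMMK$hippo
  rot[6] = otamusMMK$hippop
  rot[7] = tamusMMK$hippopo
  rot[8] = amusMMK$hippopot
  rot[9] = musMMK$hippopota
  rot[10] = usMMK$hippopotam
  rot[11] = sMMK$hippopotamu
  rot[12] = MMK$hippopotamus
  rot[13] = MK$hippopotamusM
  rot[14] = K$hippopotamusMM
  rot[15] = $hippopotamusMMK
Sorted (with $ < everything):
  sorted[0] = $hippopotamusMMK  (last char: 'K')
  sorted[1] = K$hippopotamusMM  (last char: 'M')
  sorted[2] = MK$hippopotamusM  (last char: 'M')
  sorted[3] = MMK$hippopotamus  (last char: 's')
  sorted[4] = amusMMK$hippopot  (last char: 't')
  sorted[5] = hippopotamusMMK$  (last char: '$')
  sorted[6] = ippopotamusMMK$h  (last char: 'h')
  sorted[7] = musMMK$hippopota  (last char: 'a')
  sorted[8] = opotamusMMK$hipp  (last char: 'p')
  sorted[9] = otamusMMK$hippop  (last char: 'p')
  sorted[10] = popotamusMMK$hip  (last char: 'p')
  sorted[11] = potamusMMK$hippo  (last char: 'o')
  sorted[12] = ppopotamusMMK$hi  (last char: 'i')
  sorted[13] = sMMK$hippopotamu  (last char: 'u')
  sorted[14] = tamusMMK$hippopo  (last char: 'o')
  sorted[15] = usMMK$hippopotam  (last char: 'm')
Last column: KMMst$happpoiuom
Original string S is at sorted index 5

Answer: KMMst$happpoiuom
5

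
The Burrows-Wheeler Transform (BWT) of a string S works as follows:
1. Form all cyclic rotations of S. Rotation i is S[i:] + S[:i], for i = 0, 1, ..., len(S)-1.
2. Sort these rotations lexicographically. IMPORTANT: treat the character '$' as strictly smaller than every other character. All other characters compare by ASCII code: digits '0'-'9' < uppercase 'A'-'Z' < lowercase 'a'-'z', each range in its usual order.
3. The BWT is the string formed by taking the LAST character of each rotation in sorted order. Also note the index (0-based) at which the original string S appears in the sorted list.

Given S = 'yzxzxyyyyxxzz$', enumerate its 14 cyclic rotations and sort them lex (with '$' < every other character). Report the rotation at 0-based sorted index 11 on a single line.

All 14 rotations (rotation i = S[i:]+S[:i]):
  rot[0] = yzxzxyyyyxxzz$
  rot[1] = zxzxyyyyxxzz$y
  rot[2] = xzxyyyyxxzz$yz
  rot[3] = zxyyyyxxzz$yzx
  rot[4] = xyyyyxxzz$yzxz
  rot[5] = yyyyxxzz$yzxzx
  rot[6] = yyyxxzz$yzxzxy
  rot[7] = yyxxzz$yzxzxyy
  rot[8] = yxxzz$yzxzxyyy
  rot[9] = xxzz$yzxzxyyyy
  rot[10] = xzz$yzxzxyyyyx
  rot[11] = zz$yzxzxyyyyxx
  rot[12] = z$yzxzxyyyyxxz
  rot[13] = $yzxzxyyyyxxzz
Sorted (with $ < everything):
  sorted[0] = $yzxzxyyyyxxzz
  sorted[1] = xxzz$yzxzxyyyy
  sorted[2] = xyyyyxxzz$yzxz
  sorted[3] = xzxyyyyxxzz$yz
  sorted[4] = xzz$yzxzxyyyyx
  sorted[5] = yxxzz$yzxzxyyy
  sorted[6] = yyxxzz$yzxzxyy
  sorted[7] = yyyxxzz$yzxzxy
  sorted[8] = yyyyxxzz$yzxzx
  sorted[9] = yzxzxyyyyxxzz$
  sorted[10] = z$yzxzxyyyyxxz
  sorted[11] = zxyyyyxxzz$yzx
  sorted[12] = zxzxyyyyxxzz$y
  sorted[13] = zz$yzxzxyyyyxx
sorted[11] = zxyyyyxxzz$yzx

Answer: zxyyyyxxzz$yzx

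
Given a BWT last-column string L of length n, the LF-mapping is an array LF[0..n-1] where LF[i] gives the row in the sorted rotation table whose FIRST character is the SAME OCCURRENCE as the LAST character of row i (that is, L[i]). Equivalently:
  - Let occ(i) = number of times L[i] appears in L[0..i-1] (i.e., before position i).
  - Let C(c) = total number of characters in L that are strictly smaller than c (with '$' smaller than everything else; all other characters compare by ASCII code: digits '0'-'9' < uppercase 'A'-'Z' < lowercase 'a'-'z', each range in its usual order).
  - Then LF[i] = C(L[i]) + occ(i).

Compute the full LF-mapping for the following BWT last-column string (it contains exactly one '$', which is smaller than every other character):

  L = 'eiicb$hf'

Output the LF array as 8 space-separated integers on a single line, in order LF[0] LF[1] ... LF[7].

Answer: 3 6 7 2 1 0 5 4

Derivation:
Char counts: '$':1, 'b':1, 'c':1, 'e':1, 'f':1, 'h':1, 'i':2
C (first-col start): C('$')=0, C('b')=1, C('c')=2, C('e')=3, C('f')=4, C('h')=5, C('i')=6
L[0]='e': occ=0, LF[0]=C('e')+0=3+0=3
L[1]='i': occ=0, LF[1]=C('i')+0=6+0=6
L[2]='i': occ=1, LF[2]=C('i')+1=6+1=7
L[3]='c': occ=0, LF[3]=C('c')+0=2+0=2
L[4]='b': occ=0, LF[4]=C('b')+0=1+0=1
L[5]='$': occ=0, LF[5]=C('$')+0=0+0=0
L[6]='h': occ=0, LF[6]=C('h')+0=5+0=5
L[7]='f': occ=0, LF[7]=C('f')+0=4+0=4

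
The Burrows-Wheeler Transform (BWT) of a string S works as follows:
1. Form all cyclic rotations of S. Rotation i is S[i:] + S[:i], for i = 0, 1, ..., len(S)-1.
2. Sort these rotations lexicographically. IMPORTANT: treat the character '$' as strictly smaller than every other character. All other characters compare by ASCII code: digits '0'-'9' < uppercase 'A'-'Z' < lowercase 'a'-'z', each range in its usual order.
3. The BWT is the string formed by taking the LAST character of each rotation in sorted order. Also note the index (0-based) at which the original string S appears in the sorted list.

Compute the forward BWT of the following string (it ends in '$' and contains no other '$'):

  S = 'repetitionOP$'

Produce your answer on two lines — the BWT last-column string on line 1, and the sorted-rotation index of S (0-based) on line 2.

Answer: PnOrpttoie$ie
10

Derivation:
All 13 rotations (rotation i = S[i:]+S[:i]):
  rot[0] = repetitionOP$
  rot[1] = epetitionOP$r
  rot[2] = petitionOP$re
  rot[3] = etitionOP$rep
  rot[4] = titionOP$repe
  rot[5] = itionOP$repet
  rot[6] = tionOP$repeti
  rot[7] = ionOP$repetit
  rot[8] = onOP$repetiti
  rot[9] = nOP$repetitio
  rot[10] = OP$repetition
  rot[11] = P$repetitionO
  rot[12] = $repetitionOP
Sorted (with $ < everything):
  sorted[0] = $repetitionOP  (last char: 'P')
  sorted[1] = OP$repetition  (last char: 'n')
  sorted[2] = P$repetitionO  (last char: 'O')
  sorted[3] = epetitionOP$r  (last char: 'r')
  sorted[4] = etitionOP$rep  (last char: 'p')
  sorted[5] = ionOP$repetit  (last char: 't')
  sorted[6] = itionOP$repet  (last char: 't')
  sorted[7] = nOP$repetitio  (last char: 'o')
  sorted[8] = onOP$repetiti  (last char: 'i')
  sorted[9] = petitionOP$re  (last char: 'e')
  sorted[10] = repetitionOP$  (last char: '$')
  sorted[11] = tionOP$repeti  (last char: 'i')
  sorted[12] = titionOP$repe  (last char: 'e')
Last column: PnOrpttoie$ie
Original string S is at sorted index 10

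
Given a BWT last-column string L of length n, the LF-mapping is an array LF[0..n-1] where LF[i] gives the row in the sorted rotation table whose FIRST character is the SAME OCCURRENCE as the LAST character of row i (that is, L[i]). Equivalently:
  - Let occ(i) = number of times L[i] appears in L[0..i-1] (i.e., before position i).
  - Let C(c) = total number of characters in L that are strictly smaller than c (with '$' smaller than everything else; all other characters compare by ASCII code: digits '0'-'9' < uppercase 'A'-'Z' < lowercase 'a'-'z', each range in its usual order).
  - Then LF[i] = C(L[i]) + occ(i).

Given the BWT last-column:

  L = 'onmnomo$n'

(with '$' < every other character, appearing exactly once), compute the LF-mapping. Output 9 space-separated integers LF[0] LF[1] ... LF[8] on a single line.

Answer: 6 3 1 4 7 2 8 0 5

Derivation:
Char counts: '$':1, 'm':2, 'n':3, 'o':3
C (first-col start): C('$')=0, C('m')=1, C('n')=3, C('o')=6
L[0]='o': occ=0, LF[0]=C('o')+0=6+0=6
L[1]='n': occ=0, LF[1]=C('n')+0=3+0=3
L[2]='m': occ=0, LF[2]=C('m')+0=1+0=1
L[3]='n': occ=1, LF[3]=C('n')+1=3+1=4
L[4]='o': occ=1, LF[4]=C('o')+1=6+1=7
L[5]='m': occ=1, LF[5]=C('m')+1=1+1=2
L[6]='o': occ=2, LF[6]=C('o')+2=6+2=8
L[7]='$': occ=0, LF[7]=C('$')+0=0+0=0
L[8]='n': occ=2, LF[8]=C('n')+2=3+2=5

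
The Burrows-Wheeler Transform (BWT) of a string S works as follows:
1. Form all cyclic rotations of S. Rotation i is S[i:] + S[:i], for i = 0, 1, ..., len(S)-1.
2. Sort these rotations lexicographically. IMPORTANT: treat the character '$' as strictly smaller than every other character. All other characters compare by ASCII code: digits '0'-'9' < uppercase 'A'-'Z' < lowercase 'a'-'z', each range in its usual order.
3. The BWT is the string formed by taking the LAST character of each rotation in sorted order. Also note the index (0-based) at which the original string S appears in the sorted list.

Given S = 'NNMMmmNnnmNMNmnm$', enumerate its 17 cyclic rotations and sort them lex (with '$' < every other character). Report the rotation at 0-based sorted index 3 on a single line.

All 17 rotations (rotation i = S[i:]+S[:i]):
  rot[0] = NNMMmmNnnmNMNmnm$
  rot[1] = NMMmmNnnmNMNmnm$N
  rot[2] = MMmmNnnmNMNmnm$NN
  rot[3] = MmmNnnmNMNmnm$NNM
  rot[4] = mmNnnmNMNmnm$NNMM
  rot[5] = mNnnmNMNmnm$NNMMm
  rot[6] = NnnmNMNmnm$NNMMmm
  rot[7] = nnmNMNmnm$NNMMmmN
  rot[8] = nmNMNmnm$NNMMmmNn
  rot[9] = mNMNmnm$NNMMmmNnn
  rot[10] = NMNmnm$NNMMmmNnnm
  rot[11] = MNmnm$NNMMmmNnnmN
  rot[12] = Nmnm$NNMMmmNnnmNM
  rot[13] = mnm$NNMMmmNnnmNMN
  rot[14] = nm$NNMMmmNnnmNMNm
  rot[15] = m$NNMMmmNnnmNMNmn
  rot[16] = $NNMMmmNnnmNMNmnm
Sorted (with $ < everything):
  sorted[0] = $NNMMmmNnnmNMNmnm
  sorted[1] = MMmmNnnmNMNmnm$NN
  sorted[2] = MNmnm$NNMMmmNnnmN
  sorted[3] = MmmNnnmNMNmnm$NNM
  sorted[4] = NMMmmNnnmNMNmnm$N
  sorted[5] = NMNmnm$NNMMmmNnnm
  sorted[6] = NNMMmmNnnmNMNmnm$
  sorted[7] = Nmnm$NNMMmmNnnmNM
  sorted[8] = NnnmNMNmnm$NNMMmm
  sorted[9] = m$NNMMmmNnnmNMNmn
  sorted[10] = mNMNmnm$NNMMmmNnn
  sorted[11] = mNnnmNMNmnm$NNMMm
  sorted[12] = mmNnnmNMNmnm$NNMM
  sorted[13] = mnm$NNMMmmNnnmNMN
  sorted[14] = nm$NNMMmmNnnmNMNm
  sorted[15] = nmNMNmnm$NNMMmmNn
  sorted[16] = nnmNMNmnm$NNMMmmN
sorted[3] = MmmNnnmNMNmnm$NNM

Answer: MmmNnnmNMNmnm$NNM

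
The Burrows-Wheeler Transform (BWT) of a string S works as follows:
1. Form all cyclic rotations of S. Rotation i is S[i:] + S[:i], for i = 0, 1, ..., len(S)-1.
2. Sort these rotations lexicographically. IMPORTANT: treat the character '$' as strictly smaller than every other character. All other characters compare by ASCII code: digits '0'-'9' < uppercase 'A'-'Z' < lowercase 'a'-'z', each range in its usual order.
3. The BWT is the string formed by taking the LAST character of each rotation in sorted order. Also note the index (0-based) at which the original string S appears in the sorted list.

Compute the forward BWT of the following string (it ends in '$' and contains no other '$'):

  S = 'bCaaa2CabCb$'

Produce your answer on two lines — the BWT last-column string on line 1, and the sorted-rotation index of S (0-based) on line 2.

Answer: bab2baaCCC$a
10

Derivation:
All 12 rotations (rotation i = S[i:]+S[:i]):
  rot[0] = bCaaa2CabCb$
  rot[1] = Caaa2CabCb$b
  rot[2] = aaa2CabCb$bC
  rot[3] = aa2CabCb$bCa
  rot[4] = a2CabCb$bCaa
  rot[5] = 2CabCb$bCaaa
  rot[6] = CabCb$bCaaa2
  rot[7] = abCb$bCaaa2C
  rot[8] = bCb$bCaaa2Ca
  rot[9] = Cb$bCaaa2Cab
  rot[10] = b$bCaaa2CabC
  rot[11] = $bCaaa2CabCb
Sorted (with $ < everything):
  sorted[0] = $bCaaa2CabCb  (last char: 'b')
  sorted[1] = 2CabCb$bCaaa  (last char: 'a')
  sorted[2] = Caaa2CabCb$b  (last char: 'b')
  sorted[3] = CabCb$bCaaa2  (last char: '2')
  sorted[4] = Cb$bCaaa2Cab  (last char: 'b')
  sorted[5] = a2CabCb$bCaa  (last char: 'a')
  sorted[6] = aa2CabCb$bCa  (last char: 'a')
  sorted[7] = aaa2CabCb$bC  (last char: 'C')
  sorted[8] = abCb$bCaaa2C  (last char: 'C')
  sorted[9] = b$bCaaa2CabC  (last char: 'C')
  sorted[10] = bCaaa2CabCb$  (last char: '$')
  sorted[11] = bCb$bCaaa2Ca  (last char: 'a')
Last column: bab2baaCCC$a
Original string S is at sorted index 10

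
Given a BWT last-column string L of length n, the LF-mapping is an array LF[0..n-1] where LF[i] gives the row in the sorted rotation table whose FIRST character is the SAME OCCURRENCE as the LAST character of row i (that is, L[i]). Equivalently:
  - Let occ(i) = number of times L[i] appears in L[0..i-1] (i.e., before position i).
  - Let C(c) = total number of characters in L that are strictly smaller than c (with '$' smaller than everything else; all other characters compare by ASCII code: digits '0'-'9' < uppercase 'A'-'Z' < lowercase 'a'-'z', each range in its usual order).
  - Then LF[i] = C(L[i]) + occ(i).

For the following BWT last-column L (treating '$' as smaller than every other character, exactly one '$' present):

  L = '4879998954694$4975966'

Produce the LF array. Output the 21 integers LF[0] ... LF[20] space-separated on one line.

Char counts: '$':1, '4':4, '5':2, '6':3, '7':2, '8':2, '9':7
C (first-col start): C('$')=0, C('4')=1, C('5')=5, C('6')=7, C('7')=10, C('8')=12, C('9')=14
L[0]='4': occ=0, LF[0]=C('4')+0=1+0=1
L[1]='8': occ=0, LF[1]=C('8')+0=12+0=12
L[2]='7': occ=0, LF[2]=C('7')+0=10+0=10
L[3]='9': occ=0, LF[3]=C('9')+0=14+0=14
L[4]='9': occ=1, LF[4]=C('9')+1=14+1=15
L[5]='9': occ=2, LF[5]=C('9')+2=14+2=16
L[6]='8': occ=1, LF[6]=C('8')+1=12+1=13
L[7]='9': occ=3, LF[7]=C('9')+3=14+3=17
L[8]='5': occ=0, LF[8]=C('5')+0=5+0=5
L[9]='4': occ=1, LF[9]=C('4')+1=1+1=2
L[10]='6': occ=0, LF[10]=C('6')+0=7+0=7
L[11]='9': occ=4, LF[11]=C('9')+4=14+4=18
L[12]='4': occ=2, LF[12]=C('4')+2=1+2=3
L[13]='$': occ=0, LF[13]=C('$')+0=0+0=0
L[14]='4': occ=3, LF[14]=C('4')+3=1+3=4
L[15]='9': occ=5, LF[15]=C('9')+5=14+5=19
L[16]='7': occ=1, LF[16]=C('7')+1=10+1=11
L[17]='5': occ=1, LF[17]=C('5')+1=5+1=6
L[18]='9': occ=6, LF[18]=C('9')+6=14+6=20
L[19]='6': occ=1, LF[19]=C('6')+1=7+1=8
L[20]='6': occ=2, LF[20]=C('6')+2=7+2=9

Answer: 1 12 10 14 15 16 13 17 5 2 7 18 3 0 4 19 11 6 20 8 9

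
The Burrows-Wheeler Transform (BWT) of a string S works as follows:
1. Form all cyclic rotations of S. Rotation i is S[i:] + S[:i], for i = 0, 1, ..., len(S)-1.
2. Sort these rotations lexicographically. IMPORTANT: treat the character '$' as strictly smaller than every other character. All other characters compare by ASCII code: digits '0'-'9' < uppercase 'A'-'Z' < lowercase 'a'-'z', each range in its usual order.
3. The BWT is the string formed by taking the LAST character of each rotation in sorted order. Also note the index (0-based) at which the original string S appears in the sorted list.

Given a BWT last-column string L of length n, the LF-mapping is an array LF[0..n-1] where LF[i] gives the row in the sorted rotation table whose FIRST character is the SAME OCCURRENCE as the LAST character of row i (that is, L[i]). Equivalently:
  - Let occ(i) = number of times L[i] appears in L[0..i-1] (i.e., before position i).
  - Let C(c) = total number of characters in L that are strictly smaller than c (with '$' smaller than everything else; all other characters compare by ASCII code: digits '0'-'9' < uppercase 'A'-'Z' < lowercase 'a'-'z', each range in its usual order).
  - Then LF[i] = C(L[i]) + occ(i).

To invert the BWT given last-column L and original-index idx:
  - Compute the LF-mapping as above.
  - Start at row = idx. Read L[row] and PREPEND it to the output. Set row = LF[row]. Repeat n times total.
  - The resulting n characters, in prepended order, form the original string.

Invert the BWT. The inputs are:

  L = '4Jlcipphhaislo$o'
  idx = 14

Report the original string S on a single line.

Answer: philosophicalJ4$

Derivation:
LF mapping: 1 2 9 4 7 13 14 5 6 3 8 15 10 11 0 12
Walk LF starting at row 14, prepending L[row]:
  step 1: row=14, L[14]='$', prepend. Next row=LF[14]=0
  step 2: row=0, L[0]='4', prepend. Next row=LF[0]=1
  step 3: row=1, L[1]='J', prepend. Next row=LF[1]=2
  step 4: row=2, L[2]='l', prepend. Next row=LF[2]=9
  step 5: row=9, L[9]='a', prepend. Next row=LF[9]=3
  step 6: row=3, L[3]='c', prepend. Next row=LF[3]=4
  step 7: row=4, L[4]='i', prepend. Next row=LF[4]=7
  step 8: row=7, L[7]='h', prepend. Next row=LF[7]=5
  step 9: row=5, L[5]='p', prepend. Next row=LF[5]=13
  step 10: row=13, L[13]='o', prepend. Next row=LF[13]=11
  step 11: row=11, L[11]='s', prepend. Next row=LF[11]=15
  step 12: row=15, L[15]='o', prepend. Next row=LF[15]=12
  step 13: row=12, L[12]='l', prepend. Next row=LF[12]=10
  step 14: row=10, L[10]='i', prepend. Next row=LF[10]=8
  step 15: row=8, L[8]='h', prepend. Next row=LF[8]=6
  step 16: row=6, L[6]='p', prepend. Next row=LF[6]=14
Reversed output: philosophicalJ4$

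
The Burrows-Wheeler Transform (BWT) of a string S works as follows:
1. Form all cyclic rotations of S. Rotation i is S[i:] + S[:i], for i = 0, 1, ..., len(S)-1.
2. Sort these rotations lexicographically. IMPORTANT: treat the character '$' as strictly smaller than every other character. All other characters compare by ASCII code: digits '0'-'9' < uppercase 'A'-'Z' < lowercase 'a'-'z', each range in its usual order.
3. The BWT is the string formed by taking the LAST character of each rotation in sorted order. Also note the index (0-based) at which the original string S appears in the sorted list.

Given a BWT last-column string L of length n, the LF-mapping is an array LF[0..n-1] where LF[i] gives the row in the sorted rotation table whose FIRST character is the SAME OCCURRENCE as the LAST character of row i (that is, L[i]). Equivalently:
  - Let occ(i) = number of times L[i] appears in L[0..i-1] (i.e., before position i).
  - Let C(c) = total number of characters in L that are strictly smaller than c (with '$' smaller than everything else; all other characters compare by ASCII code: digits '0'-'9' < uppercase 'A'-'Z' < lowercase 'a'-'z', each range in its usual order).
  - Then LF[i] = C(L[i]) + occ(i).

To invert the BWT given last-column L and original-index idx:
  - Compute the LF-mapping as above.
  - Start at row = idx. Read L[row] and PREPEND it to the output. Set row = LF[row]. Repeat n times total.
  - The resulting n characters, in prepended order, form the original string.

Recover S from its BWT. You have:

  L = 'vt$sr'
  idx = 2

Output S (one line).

LF mapping: 4 3 0 2 1
Walk LF starting at row 2, prepending L[row]:
  step 1: row=2, L[2]='$', prepend. Next row=LF[2]=0
  step 2: row=0, L[0]='v', prepend. Next row=LF[0]=4
  step 3: row=4, L[4]='r', prepend. Next row=LF[4]=1
  step 4: row=1, L[1]='t', prepend. Next row=LF[1]=3
  step 5: row=3, L[3]='s', prepend. Next row=LF[3]=2
Reversed output: strv$

Answer: strv$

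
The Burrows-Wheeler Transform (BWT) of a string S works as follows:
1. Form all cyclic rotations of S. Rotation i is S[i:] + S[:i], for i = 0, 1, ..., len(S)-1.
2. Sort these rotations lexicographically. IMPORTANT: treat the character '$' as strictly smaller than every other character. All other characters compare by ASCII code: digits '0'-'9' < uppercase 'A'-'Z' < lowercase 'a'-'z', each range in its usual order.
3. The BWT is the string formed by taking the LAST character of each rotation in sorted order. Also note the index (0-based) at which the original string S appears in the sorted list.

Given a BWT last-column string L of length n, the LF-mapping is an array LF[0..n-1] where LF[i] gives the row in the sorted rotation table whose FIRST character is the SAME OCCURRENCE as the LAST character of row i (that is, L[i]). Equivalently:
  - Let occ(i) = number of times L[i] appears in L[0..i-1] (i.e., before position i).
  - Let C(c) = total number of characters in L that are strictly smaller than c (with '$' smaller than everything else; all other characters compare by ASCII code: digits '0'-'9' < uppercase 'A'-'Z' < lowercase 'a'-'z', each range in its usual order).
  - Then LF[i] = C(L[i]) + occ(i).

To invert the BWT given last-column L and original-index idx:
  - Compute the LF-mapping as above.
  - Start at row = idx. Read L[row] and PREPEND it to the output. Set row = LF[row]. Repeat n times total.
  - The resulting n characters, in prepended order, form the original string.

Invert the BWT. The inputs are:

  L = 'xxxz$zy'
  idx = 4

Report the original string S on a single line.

LF mapping: 1 2 3 5 0 6 4
Walk LF starting at row 4, prepending L[row]:
  step 1: row=4, L[4]='$', prepend. Next row=LF[4]=0
  step 2: row=0, L[0]='x', prepend. Next row=LF[0]=1
  step 3: row=1, L[1]='x', prepend. Next row=LF[1]=2
  step 4: row=2, L[2]='x', prepend. Next row=LF[2]=3
  step 5: row=3, L[3]='z', prepend. Next row=LF[3]=5
  step 6: row=5, L[5]='z', prepend. Next row=LF[5]=6
  step 7: row=6, L[6]='y', prepend. Next row=LF[6]=4
Reversed output: yzzxxx$

Answer: yzzxxx$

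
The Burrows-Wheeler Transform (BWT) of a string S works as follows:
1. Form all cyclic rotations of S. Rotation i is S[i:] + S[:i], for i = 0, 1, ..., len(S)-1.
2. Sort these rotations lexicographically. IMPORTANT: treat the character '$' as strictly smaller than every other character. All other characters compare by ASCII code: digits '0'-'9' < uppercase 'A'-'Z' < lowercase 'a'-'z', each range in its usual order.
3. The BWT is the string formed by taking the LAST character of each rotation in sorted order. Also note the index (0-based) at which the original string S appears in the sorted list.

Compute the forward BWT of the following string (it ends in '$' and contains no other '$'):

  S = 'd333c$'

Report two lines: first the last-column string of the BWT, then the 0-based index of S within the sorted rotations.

All 6 rotations (rotation i = S[i:]+S[:i]):
  rot[0] = d333c$
  rot[1] = 333c$d
  rot[2] = 33c$d3
  rot[3] = 3c$d33
  rot[4] = c$d333
  rot[5] = $d333c
Sorted (with $ < everything):
  sorted[0] = $d333c  (last char: 'c')
  sorted[1] = 333c$d  (last char: 'd')
  sorted[2] = 33c$d3  (last char: '3')
  sorted[3] = 3c$d33  (last char: '3')
  sorted[4] = c$d333  (last char: '3')
  sorted[5] = d333c$  (last char: '$')
Last column: cd333$
Original string S is at sorted index 5

Answer: cd333$
5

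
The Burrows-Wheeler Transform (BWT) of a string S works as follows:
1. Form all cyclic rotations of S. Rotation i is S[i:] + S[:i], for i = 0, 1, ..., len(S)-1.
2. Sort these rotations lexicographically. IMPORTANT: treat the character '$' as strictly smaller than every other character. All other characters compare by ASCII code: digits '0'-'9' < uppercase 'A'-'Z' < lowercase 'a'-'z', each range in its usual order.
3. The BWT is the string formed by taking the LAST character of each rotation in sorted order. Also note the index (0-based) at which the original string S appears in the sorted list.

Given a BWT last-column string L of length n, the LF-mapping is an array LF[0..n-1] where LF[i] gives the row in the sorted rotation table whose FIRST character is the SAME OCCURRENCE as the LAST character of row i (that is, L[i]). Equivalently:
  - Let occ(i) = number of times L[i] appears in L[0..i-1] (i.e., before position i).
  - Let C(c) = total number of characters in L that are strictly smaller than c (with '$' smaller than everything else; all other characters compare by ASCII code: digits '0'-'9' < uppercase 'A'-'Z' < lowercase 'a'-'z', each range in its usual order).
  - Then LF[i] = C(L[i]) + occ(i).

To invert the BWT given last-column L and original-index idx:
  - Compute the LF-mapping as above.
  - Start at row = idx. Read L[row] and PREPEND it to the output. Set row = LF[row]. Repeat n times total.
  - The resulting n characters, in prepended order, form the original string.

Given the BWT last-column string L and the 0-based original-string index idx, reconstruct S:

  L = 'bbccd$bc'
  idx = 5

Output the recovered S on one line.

Answer: cbcdcbb$

Derivation:
LF mapping: 1 2 4 5 7 0 3 6
Walk LF starting at row 5, prepending L[row]:
  step 1: row=5, L[5]='$', prepend. Next row=LF[5]=0
  step 2: row=0, L[0]='b', prepend. Next row=LF[0]=1
  step 3: row=1, L[1]='b', prepend. Next row=LF[1]=2
  step 4: row=2, L[2]='c', prepend. Next row=LF[2]=4
  step 5: row=4, L[4]='d', prepend. Next row=LF[4]=7
  step 6: row=7, L[7]='c', prepend. Next row=LF[7]=6
  step 7: row=6, L[6]='b', prepend. Next row=LF[6]=3
  step 8: row=3, L[3]='c', prepend. Next row=LF[3]=5
Reversed output: cbcdcbb$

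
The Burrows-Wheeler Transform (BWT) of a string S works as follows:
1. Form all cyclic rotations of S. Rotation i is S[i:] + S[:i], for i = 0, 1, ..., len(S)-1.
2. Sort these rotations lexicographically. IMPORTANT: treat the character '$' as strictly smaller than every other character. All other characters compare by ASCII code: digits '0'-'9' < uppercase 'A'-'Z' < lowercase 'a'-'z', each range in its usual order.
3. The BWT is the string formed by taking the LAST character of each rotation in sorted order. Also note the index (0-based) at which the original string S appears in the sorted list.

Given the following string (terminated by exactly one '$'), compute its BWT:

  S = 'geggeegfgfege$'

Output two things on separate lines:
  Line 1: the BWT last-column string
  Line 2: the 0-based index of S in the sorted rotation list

Answer: eggfegggeg$fee
10

Derivation:
All 14 rotations (rotation i = S[i:]+S[:i]):
  rot[0] = geggeegfgfege$
  rot[1] = eggeegfgfege$g
  rot[2] = ggeegfgfege$ge
  rot[3] = geegfgfege$geg
  rot[4] = eegfgfege$gegg
  rot[5] = egfgfege$gegge
  rot[6] = gfgfege$geggee
  rot[7] = fgfege$geggeeg
  rot[8] = gfege$geggeegf
  rot[9] = fege$geggeegfg
  rot[10] = ege$geggeegfgf
  rot[11] = ge$geggeegfgfe
  rot[12] = e$geggeegfgfeg
  rot[13] = $geggeegfgfege
Sorted (with $ < everything):
  sorted[0] = $geggeegfgfege  (last char: 'e')
  sorted[1] = e$geggeegfgfeg  (last char: 'g')
  sorted[2] = eegfgfege$gegg  (last char: 'g')
  sorted[3] = ege$geggeegfgf  (last char: 'f')
  sorted[4] = egfgfege$gegge  (last char: 'e')
  sorted[5] = eggeegfgfege$g  (last char: 'g')
  sorted[6] = fege$geggeegfg  (last char: 'g')
  sorted[7] = fgfege$geggeeg  (last char: 'g')
  sorted[8] = ge$geggeegfgfe  (last char: 'e')
  sorted[9] = geegfgfege$geg  (last char: 'g')
  sorted[10] = geggeegfgfege$  (last char: '$')
  sorted[11] = gfege$geggeegf  (last char: 'f')
  sorted[12] = gfgfege$geggee  (last char: 'e')
  sorted[13] = ggeegfgfege$ge  (last char: 'e')
Last column: eggfegggeg$fee
Original string S is at sorted index 10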